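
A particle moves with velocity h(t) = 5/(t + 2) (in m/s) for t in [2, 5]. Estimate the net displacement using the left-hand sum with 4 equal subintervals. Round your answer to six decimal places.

3.008792

Δt = (5 − 2)/4 = 0.75.
Left endpoints: 2, 2.75, 3.5, 4.25.
h(2) = 1.25, h(2.75) = 20/19, h(3.5) = 10/11, h(4.25) = 0.8.
Sum = Δt · [h(2) + h(2.75) + h(3.5) + h(4.25)].
Sum ≈ 3.008792.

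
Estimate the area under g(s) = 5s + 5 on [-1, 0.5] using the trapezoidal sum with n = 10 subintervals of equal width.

5.625

Δs = (0.5 − (-1))/10 = 0.15.
g(-1) = 0, g(-0.85) = 0.75, g(-0.7) = 1.5, g(-0.55) = 2.25, g(-0.4) = 3, g(-0.25) = 3.75, g(-0.1) = 4.5, g(0.05) = 5.25, g(0.2) = 6, g(0.35) = 6.75, g(0.5) = 7.5.
T_10 = (Δs/2)·[g(s_0) + 2g(s_1) + ... + 2g(s_{9}) + g(s_10)].
Sum = 5.625.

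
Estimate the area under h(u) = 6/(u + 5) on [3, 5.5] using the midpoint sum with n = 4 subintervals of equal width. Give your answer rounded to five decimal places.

Δu = (5.5 − 3)/4 = 0.625.
Midpoints: 3.3125, 3.9375, 4.5625, 5.1875.
h(3.3125) = 96/133, h(3.9375) = 96/143, h(4.5625) = 32/51, h(5.1875) = 96/163.
Sum = Δu · [h(3.3125) + h(3.9375) + h(4.5625) + h(5.1875)].
Sum ≈ 1.63096.

1.63096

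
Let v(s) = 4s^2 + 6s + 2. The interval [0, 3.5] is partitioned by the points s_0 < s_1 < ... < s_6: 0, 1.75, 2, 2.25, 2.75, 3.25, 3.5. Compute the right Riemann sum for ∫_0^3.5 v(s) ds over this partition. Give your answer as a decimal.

Subinterval widths: 1.75, 0.25, 0.25, 0.5, 0.5, 0.25.
Right endpoints: 1.75, 2, 2.25, 2.75, 3.25, 3.5.
v(1.75) = 24.75, v(2) = 30, v(2.25) = 35.75, v(2.75) = 48.75, v(3.25) = 63.75, v(3.5) = 72.
Sum = Σ Δs_i · v(s_i).
Sum = 134.

134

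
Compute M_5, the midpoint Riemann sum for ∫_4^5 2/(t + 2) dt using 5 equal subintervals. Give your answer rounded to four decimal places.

0.3083

Δt = (5 − 4)/5 = 0.2.
Midpoints: 4.1, 4.3, 4.5, 4.7, 4.9.
f(4.1) = 20/61, f(4.3) = 20/63, f(4.5) = 4/13, f(4.7) = 20/67, f(4.9) = 20/69.
Sum = Δt · [f(4.1) + f(4.3) + f(4.5) + f(4.7) + f(4.9)].
Sum ≈ 0.3083.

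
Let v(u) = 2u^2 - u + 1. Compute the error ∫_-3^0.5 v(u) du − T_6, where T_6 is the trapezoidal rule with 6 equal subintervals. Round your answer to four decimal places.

-0.3970

Exact integral: ∫_-3^0.5 v(u) du ≈ 25.958333.
T_6 ≈ 26.355324.
Error ≈ 25.958333 − 26.355324 ≈ -0.3970.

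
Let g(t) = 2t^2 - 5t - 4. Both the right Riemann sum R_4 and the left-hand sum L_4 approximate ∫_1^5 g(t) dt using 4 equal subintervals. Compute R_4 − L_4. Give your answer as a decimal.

28

R_4 = 22.
L_4 = -6.
R_4 − L_4 = 28.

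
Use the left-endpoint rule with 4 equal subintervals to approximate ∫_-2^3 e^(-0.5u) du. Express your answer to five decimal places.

6.71117

Δu = (3 − (-2))/4 = 1.25.
Left endpoints: -2, -0.75, 0.5, 1.75.
f(-2) ≈ 2.71828, f(-0.75) ≈ 1.45499, f(0.5) ≈ 0.77880, f(1.75) ≈ 0.41686.
Sum = Δu · [f(-2) + f(-0.75) + f(0.5) + f(1.75)].
Sum ≈ 6.71117.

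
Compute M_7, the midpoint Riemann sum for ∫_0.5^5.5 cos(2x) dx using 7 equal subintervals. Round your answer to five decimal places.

Δx = (5.5 − 0.5)/7 = 5/7.
Midpoints: 6/7, 11/7, 16/7, 3, 26/7, 31/7, 36/7.
f(6/7) ≈ -0.14300, f(11/7) ≈ -1.00000, f(16/7) ≈ -0.14049, f(3) ≈ 0.96017, f(26/7) ≈ 0.41269, f(31/7) ≈ -0.84317, f(36/7) ≈ -0.65173.
Sum = Δx · [f(6/7) + f(11/7) + f(16/7) + ...].
Sum ≈ -1.00395.

-1.00395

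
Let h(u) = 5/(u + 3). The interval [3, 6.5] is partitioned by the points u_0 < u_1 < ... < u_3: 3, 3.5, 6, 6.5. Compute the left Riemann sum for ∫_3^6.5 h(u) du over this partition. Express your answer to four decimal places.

2.6175

Subinterval widths: 0.5, 2.5, 0.5.
Left endpoints: 3, 3.5, 6.
h(3) = 5/6, h(3.5) = 10/13, h(6) = 5/9.
Sum = Σ Δu_i · h(u_i).
Sum ≈ 2.6175.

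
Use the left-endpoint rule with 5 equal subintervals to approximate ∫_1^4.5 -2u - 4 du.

-30.8

Δu = (4.5 − 1)/5 = 0.7.
Left endpoints: 1, 1.7, 2.4, 3.1, 3.8.
f(1) = -6, f(1.7) = -7.4, f(2.4) = -8.8, f(3.1) = -10.2, f(3.8) = -11.6.
Sum = Δu · [f(1) + f(1.7) + f(2.4) + f(3.1) + f(3.8)].
Sum = -30.8.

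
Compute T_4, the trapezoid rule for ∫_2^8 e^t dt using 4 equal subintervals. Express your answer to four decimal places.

Δt = (8 − 2)/4 = 1.5.
f(2) ≈ 7.3891, f(3.5) ≈ 33.1155, f(5) ≈ 148.4132, f(6.5) ≈ 665.1416, f(8) ≈ 2980.9580.
T_4 = (Δt/2)·[f(t_0) + 2f(t_1) + 2f(t_2) + 2f(t_3) + f(t_4)].
Sum ≈ 3511.2656.

3511.2656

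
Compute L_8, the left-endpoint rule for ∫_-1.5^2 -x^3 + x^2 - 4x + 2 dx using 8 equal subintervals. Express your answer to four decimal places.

Δx = (2 − (-1.5))/8 = 0.4375.
Left endpoints: -1.5, -1.0625, -0.625, -0.1875, 0.25, 0.6875, 1.125, 1.5625.
f(-1.5) = 13.625, f(-1.0625) = 35137/4096, f(-0.625) = 2629/512, f(-0.1875) = 11435/4096, f(0.25) = 1.046875, f(0.6875) = -2467/4096, f(1.125) = -1361/512, f(1.5625) = -23033/4096.
Sum = Δx · [f(-1.5) + f(-1.0625) + f(-0.625) + ...].
Sum ≈ 9.7532.

9.7532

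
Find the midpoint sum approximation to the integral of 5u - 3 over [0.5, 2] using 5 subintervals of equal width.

4.875

Δu = (2 − 0.5)/5 = 0.3.
Midpoints: 0.65, 0.95, 1.25, 1.55, 1.85.
f(0.65) = 0.25, f(0.95) = 1.75, f(1.25) = 3.25, f(1.55) = 4.75, f(1.85) = 6.25.
Sum = Δu · [f(0.65) + f(0.95) + f(1.25) + f(1.55) + f(1.85)].
Sum = 4.875.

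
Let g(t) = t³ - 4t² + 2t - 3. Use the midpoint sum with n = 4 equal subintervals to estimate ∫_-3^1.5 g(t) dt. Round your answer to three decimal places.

Δt = (1.5 − (-3))/4 = 1.125.
Midpoints: -2.4375, -1.3125, -0.1875, 0.9375.
g(-2.4375) = -188919/4096, g(-1.3125) = -60525/4096, g(-0.1875) = -14427/4096, g(0.9375) = -15633/4096.
Sum = Δt · [g(-2.4375) + g(-1.3125) + g(-0.1875) + g(0.9375)].
Sum ≈ -76.768.

-76.768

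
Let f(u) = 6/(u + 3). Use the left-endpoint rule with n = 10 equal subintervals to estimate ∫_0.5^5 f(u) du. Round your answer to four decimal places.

5.1837

Δu = (5 − 0.5)/10 = 0.45.
Left endpoints: 0.5, 0.95, 1.4, 1.85, 2.3, 2.75, 3.2, 3.65, 4.1, 4.55.
f(0.5) = 12/7, f(0.95) = 120/79, f(1.4) = 15/11, f(1.85) = 120/97, f(2.3) = 60/53, f(2.75) = 24/23, f(3.2) = 30/31, f(3.65) = 120/133, f(4.1) = 60/71, f(4.55) = 120/151.
Sum = Δu · [f(0.5) + f(0.95) + f(1.4) + ...].
Sum ≈ 5.1837.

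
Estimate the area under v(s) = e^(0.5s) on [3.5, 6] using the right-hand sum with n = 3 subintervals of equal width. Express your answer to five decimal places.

Δs = (6 − 3.5)/3 = 5/6.
Right endpoints: 13/3, 31/6, 6.
v(13/3) ≈ 8.72914, v(31/6) ≈ 13.24120, v(6) ≈ 20.08554.
Sum = Δs · [v(13/3) + v(31/6) + v(6)].
Sum ≈ 35.04656.

35.04656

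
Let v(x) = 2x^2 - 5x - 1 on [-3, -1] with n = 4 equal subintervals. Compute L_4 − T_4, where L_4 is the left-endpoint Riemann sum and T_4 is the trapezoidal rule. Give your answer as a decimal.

6.5

L_4 = 42.
T_4 = 35.5.
L_4 − T_4 = 6.5.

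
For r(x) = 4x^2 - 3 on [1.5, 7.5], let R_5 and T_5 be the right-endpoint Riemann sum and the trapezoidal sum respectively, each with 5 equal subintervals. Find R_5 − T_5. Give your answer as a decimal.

R_5 = 675.36.
T_5 = 545.76.
R_5 − T_5 = 129.6.

129.6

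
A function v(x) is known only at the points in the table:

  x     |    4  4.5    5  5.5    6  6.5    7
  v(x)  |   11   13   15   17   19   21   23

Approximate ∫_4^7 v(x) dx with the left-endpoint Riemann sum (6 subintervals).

Δx = 0.5.
Sum = 0.5·[11 + 13 + 15 + 17 + 19 + 21] = 48.

48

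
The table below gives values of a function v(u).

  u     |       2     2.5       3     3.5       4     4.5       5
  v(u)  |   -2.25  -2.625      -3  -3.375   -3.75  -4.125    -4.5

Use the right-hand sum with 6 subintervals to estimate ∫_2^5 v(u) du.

Δu = 0.5.
Sum = 0.5·[(-2.625) + (-3) + (-3.375) + (-3.75) + (-4.125) + (-4.5)] = -10.6875.

-10.6875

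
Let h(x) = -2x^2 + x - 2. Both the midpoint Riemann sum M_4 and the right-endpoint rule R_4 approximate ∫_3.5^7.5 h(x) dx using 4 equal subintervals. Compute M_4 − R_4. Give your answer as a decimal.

M_4 = -238.
R_4 = -282.
M_4 − R_4 = 44.

44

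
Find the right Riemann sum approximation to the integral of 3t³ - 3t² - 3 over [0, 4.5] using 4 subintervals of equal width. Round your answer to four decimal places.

338.8975

Δt = (4.5 − 0)/4 = 1.125.
Right endpoints: 1.125, 2.25, 3.375, 4.5.
f(1.125) = -1293/512, f(2.25) = 15.984375, f(3.375) = 40017/512, f(4.5) = 209.625.
Sum = Δt · [f(1.125) + f(2.25) + f(3.375) + f(4.5)].
Sum ≈ 338.8975.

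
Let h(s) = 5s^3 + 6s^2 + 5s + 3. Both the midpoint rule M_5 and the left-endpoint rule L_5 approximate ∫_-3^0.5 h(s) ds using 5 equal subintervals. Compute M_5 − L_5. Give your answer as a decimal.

40.6853125

M_5 = -56.4746875.
L_5 = -97.16.
M_5 − L_5 = 40.6853125.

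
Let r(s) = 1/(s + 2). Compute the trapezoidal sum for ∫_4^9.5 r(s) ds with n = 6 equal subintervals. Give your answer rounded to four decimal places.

0.6520

Δs = (9.5 − 4)/6 = 11/12.
r(4) = 1/6, r(59/12) = 12/83, r(35/6) = 6/47, r(6.75) = 4/35, r(23/3) = 3/29, r(103/12) = 12/127, r(9.5) = 2/23.
T_6 = (Δs/2)·[r(s_0) + 2r(s_1) + ... + 2r(s_{5}) + r(s_6)].
Sum ≈ 0.6520.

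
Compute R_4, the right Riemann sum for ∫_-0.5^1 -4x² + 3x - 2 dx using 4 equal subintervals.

Δx = (1 − (-0.5))/4 = 0.375.
Right endpoints: -0.125, 0.25, 0.625, 1.
f(-0.125) = -2.4375, f(0.25) = -1.5, f(0.625) = -1.6875, f(1) = -3.
Sum = Δx · [f(-0.125) + f(0.25) + f(0.625) + f(1)].
Sum = -3.234375.

-3.234375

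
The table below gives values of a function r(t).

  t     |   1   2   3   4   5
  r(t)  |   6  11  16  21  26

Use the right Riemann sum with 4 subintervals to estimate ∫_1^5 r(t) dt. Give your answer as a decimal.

74

Δt = 1.
Sum = 1·[11 + 16 + 21 + 26] = 74.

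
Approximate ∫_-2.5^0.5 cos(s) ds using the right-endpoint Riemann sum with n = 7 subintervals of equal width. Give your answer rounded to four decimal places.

Δs = (0.5 − (-2.5))/7 = 3/7.
Right endpoints: -29/14, -23/14, -17/14, -11/14, -5/14, 1/14, 0.5.
f(-29/14) ≈ -0.4800, f(-23/14) ≈ -0.0720, f(-17/14) ≈ 0.3490, f(-11/14) ≈ 0.7069, f(-5/14) ≈ 0.9369, f(1/14) ≈ 0.9975, f(0.5) ≈ 0.8776.
Sum = Δs · [f(-29/14) + f(-23/14) + f(-17/14) + ...].
Sum ≈ 1.4211.

1.4211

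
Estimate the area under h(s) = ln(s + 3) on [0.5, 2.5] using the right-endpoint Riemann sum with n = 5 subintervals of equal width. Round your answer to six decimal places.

3.080457

Δs = (2.5 − 0.5)/5 = 0.4.
Right endpoints: 0.9, 1.3, 1.7, 2.1, 2.5.
h(0.9) ≈ 1.360977, h(1.3) ≈ 1.458615, h(1.7) ≈ 1.547563, h(2.1) ≈ 1.629241, h(2.5) ≈ 1.704748.
Sum = Δs · [h(0.9) + h(1.3) + h(1.7) + h(2.1) + h(2.5)].
Sum ≈ 3.080457.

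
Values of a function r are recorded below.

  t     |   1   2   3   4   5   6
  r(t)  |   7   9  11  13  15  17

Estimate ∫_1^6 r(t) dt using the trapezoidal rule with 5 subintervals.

Δt = 1.
T_5 = (1/2)·[7 + 2·9 + 2·11 + 2·13 + 2·15 + 17] = 60.

60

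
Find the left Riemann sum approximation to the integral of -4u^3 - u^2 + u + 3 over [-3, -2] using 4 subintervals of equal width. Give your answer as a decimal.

68.21875

Δu = (-2 − (-3))/4 = 0.25.
Left endpoints: -3, -2.75, -2.5, -2.25.
f(-3) = 99, f(-2.75) = 75.875, f(-2.5) = 56.75, f(-2.25) = 41.25.
Sum = Δu · [f(-3) + f(-2.75) + f(-2.5) + f(-2.25)].
Sum = 68.21875.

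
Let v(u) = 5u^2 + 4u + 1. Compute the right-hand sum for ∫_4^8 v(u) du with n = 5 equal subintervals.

951.2

Δu = (8 − 4)/5 = 0.8.
Right endpoints: 4.8, 5.6, 6.4, 7.2, 8.
v(4.8) = 135.4, v(5.6) = 180.2, v(6.4) = 231.4, v(7.2) = 289, v(8) = 353.
Sum = Δu · [v(4.8) + v(5.6) + v(6.4) + v(7.2) + v(8)].
Sum = 951.2.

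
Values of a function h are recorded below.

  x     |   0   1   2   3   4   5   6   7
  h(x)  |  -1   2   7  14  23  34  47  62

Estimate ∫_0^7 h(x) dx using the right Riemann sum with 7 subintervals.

189

Δx = 1.
Sum = 1·[2 + 7 + 14 + 23 + 34 + 47 + 62] = 189.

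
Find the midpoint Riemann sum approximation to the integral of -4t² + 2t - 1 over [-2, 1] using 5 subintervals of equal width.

-17.64

Δt = (1 − (-2))/5 = 0.6.
Midpoints: -1.7, -1.1, -0.5, 0.1, 0.7.
f(-1.7) = -15.96, f(-1.1) = -8.04, f(-0.5) = -3, f(0.1) = -0.84, f(0.7) = -1.56.
Sum = Δt · [f(-1.7) + f(-1.1) + f(-0.5) + f(0.1) + f(0.7)].
Sum = -17.64.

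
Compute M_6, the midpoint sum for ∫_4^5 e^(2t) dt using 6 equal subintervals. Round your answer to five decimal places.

9478.80954

Δt = (5 − 4)/6 = 1/6.
Midpoints: 49/12, 4.25, 53/12, 55/12, 4.75, 59/12.
f(49/12) ≈ 3521.58576, f(4.25) ≈ 4914.76884, f(53/12) ≈ 6859.11246, f(55/12) ≈ 9572.66257, f(4.75) ≈ 13359.72683, f(59/12) ≈ 18645.00076.
Sum = Δt · [f(49/12) + f(4.25) + f(53/12) + ...].
Sum ≈ 9478.80954.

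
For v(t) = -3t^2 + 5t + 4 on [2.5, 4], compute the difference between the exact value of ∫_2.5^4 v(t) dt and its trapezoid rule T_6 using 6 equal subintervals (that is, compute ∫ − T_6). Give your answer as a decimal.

0.046875

Exact integral: ∫_2.5^4 v(t) dt = -18.
T_6 = -18.046875.
Error = -18 − (-18.046875) = 0.046875.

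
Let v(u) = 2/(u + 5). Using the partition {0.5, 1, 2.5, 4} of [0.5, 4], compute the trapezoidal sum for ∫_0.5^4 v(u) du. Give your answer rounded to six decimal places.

Subinterval widths: 0.5, 1.5, 1.5.
v(0.5) = 4/11, v(1) = 1/3, v(2.5) = 4/15, v(4) = 2/9.
On each subinterval the trapezoid contributes (Δu_i/2)·[v(u_{i-1}) + v(u_i)].
Sum ≈ 0.990909.

0.990909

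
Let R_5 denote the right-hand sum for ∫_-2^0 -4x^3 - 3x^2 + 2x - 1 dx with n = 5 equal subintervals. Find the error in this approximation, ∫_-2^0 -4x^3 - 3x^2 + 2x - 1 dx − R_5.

2.72

Exact integral: ∫_-2^0 f(x) dx = 2.
R_5 = -0.72.
Error = 2 − (-0.72) = 2.72.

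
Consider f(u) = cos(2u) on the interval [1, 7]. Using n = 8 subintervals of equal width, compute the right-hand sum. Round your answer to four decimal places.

Δu = (7 − 1)/8 = 0.75.
Right endpoints: 1.75, 2.5, 3.25, 4, 4.75, 5.5, 6.25, 7.
f(1.75) ≈ -0.9365, f(2.5) ≈ 0.2837, f(3.25) ≈ 0.9766, f(4) ≈ -0.1455, f(4.75) ≈ -0.9972, f(5.5) ≈ 0.0044, f(6.25) ≈ 0.9978, f(7) ≈ 0.1367.
Sum = Δu · [f(1.75) + f(2.5) + f(3.25) + ...].
Sum ≈ 0.2401.

0.2401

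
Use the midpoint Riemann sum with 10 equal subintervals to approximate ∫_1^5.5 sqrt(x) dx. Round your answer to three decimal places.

7.935

Δx = (5.5 − 1)/10 = 0.45.
Midpoints: 1.225, 1.675, 2.125, 2.575, 3.025, 3.475, 3.925, 4.375, 4.825, 5.275.
f(1.225) ≈ 1.107, f(1.675) ≈ 1.294, f(2.125) ≈ 1.458, f(2.575) ≈ 1.605, f(3.025) ≈ 1.739, f(3.475) ≈ 1.864, f(3.925) ≈ 1.981, f(4.375) ≈ 2.092, f(4.825) ≈ 2.197, f(5.275) ≈ 2.297.
Sum = Δx · [f(1.225) + f(1.675) + f(2.125) + ...].
Sum ≈ 7.935.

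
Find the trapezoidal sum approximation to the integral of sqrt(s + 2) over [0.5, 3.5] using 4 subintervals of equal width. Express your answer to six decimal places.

Δs = (3.5 − 0.5)/4 = 0.75.
f(0.5) ≈ 1.581139, f(1.25) ≈ 1.802776, f(2) ≈ 2.000000, f(2.75) ≈ 2.179449, f(3.5) ≈ 2.345208.
T_4 = (Δs/2)·[f(s_0) + 2f(s_1) + 2f(s_2) + 2f(s_3) + f(s_4)].
Sum ≈ 5.959049.

5.959049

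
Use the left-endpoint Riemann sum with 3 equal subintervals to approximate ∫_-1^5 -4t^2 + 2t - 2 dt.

Δt = (5 − (-1))/3 = 2.
Left endpoints: -1, 1, 3.
f(-1) = -8, f(1) = -4, f(3) = -32.
Sum = Δt · [f(-1) + f(1) + f(3)].
Sum = -88.

-88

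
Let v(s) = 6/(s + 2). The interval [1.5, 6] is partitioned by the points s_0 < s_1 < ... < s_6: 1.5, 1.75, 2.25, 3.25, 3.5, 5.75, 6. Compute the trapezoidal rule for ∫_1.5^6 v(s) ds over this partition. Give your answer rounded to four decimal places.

5.0125

Subinterval widths: 0.25, 0.5, 1, 0.25, 2.25, 0.25.
v(1.5) = 12/7, v(1.75) = 1.6, v(2.25) = 24/17, v(3.25) = 8/7, v(3.5) = 12/11, v(5.75) = 24/31, v(6) = 0.75.
On each subinterval the trapezoid contributes (Δs_i/2)·[v(s_{i-1}) + v(s_i)].
Sum ≈ 5.0125.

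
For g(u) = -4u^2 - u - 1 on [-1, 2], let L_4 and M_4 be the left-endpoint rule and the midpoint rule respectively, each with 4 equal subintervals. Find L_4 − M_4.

3.9375

L_4 = -12.
M_4 = -15.9375.
L_4 − M_4 = 3.9375.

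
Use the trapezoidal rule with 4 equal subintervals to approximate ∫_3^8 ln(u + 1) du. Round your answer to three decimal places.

9.212

Δu = (8 − 3)/4 = 1.25.
f(3) ≈ 1.386, f(4.25) ≈ 1.658, f(5.5) ≈ 1.872, f(6.75) ≈ 2.048, f(8) ≈ 2.197.
T_4 = (Δu/2)·[f(u_0) + 2f(u_1) + 2f(u_2) + 2f(u_3) + f(u_4)].
Sum ≈ 9.212.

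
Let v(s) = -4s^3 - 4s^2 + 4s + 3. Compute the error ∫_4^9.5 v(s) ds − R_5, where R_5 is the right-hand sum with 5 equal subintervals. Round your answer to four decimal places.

Exact integral: ∫_4^9.5 v(s) ds ≈ -8781.895833.
R_5 = -10772.85.
Error ≈ -8781.895833 − (-10772.85) ≈ 1990.9542.

1990.9542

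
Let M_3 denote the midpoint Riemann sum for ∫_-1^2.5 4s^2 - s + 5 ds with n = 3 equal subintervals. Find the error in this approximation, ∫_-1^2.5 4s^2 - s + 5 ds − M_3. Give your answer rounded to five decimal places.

1.58796

Exact integral: ∫_-1^2.5 f(s) ds ≈ 37.0416667.
M_3 ≈ 35.4537037.
Error ≈ 37.0416667 − 35.4537037 ≈ 1.58796.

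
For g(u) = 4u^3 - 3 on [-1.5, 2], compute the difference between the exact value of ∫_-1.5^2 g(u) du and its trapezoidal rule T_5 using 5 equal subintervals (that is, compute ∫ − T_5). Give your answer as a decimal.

-0.8575

Exact integral: ∫_-1.5^2 g(u) du = 0.4375.
T_5 = 1.295.
Error = 0.4375 − 1.295 = -0.8575.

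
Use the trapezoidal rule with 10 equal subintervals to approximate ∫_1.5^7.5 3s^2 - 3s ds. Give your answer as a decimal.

338.58

Δs = (7.5 − 1.5)/10 = 0.6.
f(1.5) = 2.25, f(2.1) = 6.93, f(2.7) = 13.77, f(3.3) = 22.77, f(3.9) = 33.93, f(4.5) = 47.25, f(5.1) = 62.73, f(5.7) = 80.37, f(6.3) = 100.17, f(6.9) = 122.13, f(7.5) = 146.25.
T_10 = (Δs/2)·[f(s_0) + 2f(s_1) + ... + 2f(s_{9}) + f(s_10)].
Sum = 338.58.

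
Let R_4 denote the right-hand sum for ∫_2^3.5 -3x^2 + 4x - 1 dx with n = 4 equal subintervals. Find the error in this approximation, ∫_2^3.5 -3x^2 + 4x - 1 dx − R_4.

Exact integral: ∫_2^3.5 f(x) dx = -19.875.
R_4 = -23.49609375.
Error = -19.875 − (-23.49609375) = 3.62109375.

3.62109375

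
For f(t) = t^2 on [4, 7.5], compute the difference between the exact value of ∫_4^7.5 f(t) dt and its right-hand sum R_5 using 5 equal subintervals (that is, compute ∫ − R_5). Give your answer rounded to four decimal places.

Exact integral: ∫_4^7.5 f(t) dt ≈ 119.291667.
R_5 = 133.665.
Error ≈ 119.291667 − 133.665 ≈ -14.3733.

-14.3733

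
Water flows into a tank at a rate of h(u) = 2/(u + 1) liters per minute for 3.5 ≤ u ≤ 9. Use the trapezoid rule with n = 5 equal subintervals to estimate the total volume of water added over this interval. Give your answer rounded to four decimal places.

1.6049

Δu = (9 − 3.5)/5 = 1.1.
h(3.5) = 4/9, h(4.6) = 5/14, h(5.7) = 20/67, h(6.8) = 10/39, h(7.9) = 20/89, h(9) = 0.2.
T_5 = (Δu/2)·[h(u_0) + 2h(u_1) + ... + 2h(u_{4}) + h(u_5)].
Sum ≈ 1.6049.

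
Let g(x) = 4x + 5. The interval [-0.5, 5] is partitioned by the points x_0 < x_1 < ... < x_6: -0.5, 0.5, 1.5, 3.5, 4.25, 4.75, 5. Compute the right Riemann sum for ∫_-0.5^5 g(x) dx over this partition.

90.75

Subinterval widths: 1, 1, 2, 0.75, 0.5, 0.25.
Right endpoints: 0.5, 1.5, 3.5, 4.25, 4.75, 5.
g(0.5) = 7, g(1.5) = 11, g(3.5) = 19, g(4.25) = 22, g(4.75) = 24, g(5) = 25.
Sum = Σ Δx_i · g(x_i).
Sum = 90.75.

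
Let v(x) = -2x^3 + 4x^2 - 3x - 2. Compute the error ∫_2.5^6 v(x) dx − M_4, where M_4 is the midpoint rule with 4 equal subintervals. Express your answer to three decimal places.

-4.801

Exact integral: ∫_2.5^6 v(x) dx ≈ -412.92708.
M_4 ≈ -408.12598.
Error ≈ -412.92708 − (-408.12598) ≈ -4.801.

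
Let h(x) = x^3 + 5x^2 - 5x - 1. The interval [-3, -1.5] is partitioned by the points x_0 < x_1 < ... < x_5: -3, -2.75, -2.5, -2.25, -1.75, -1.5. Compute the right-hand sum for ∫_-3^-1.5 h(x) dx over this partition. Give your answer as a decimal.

32.7109375

Subinterval widths: 0.25, 0.25, 0.25, 0.5, 0.25.
Right endpoints: -2.75, -2.5, -2.25, -1.75, -1.5.
h(-2.75) = 29.765625, h(-2.5) = 27.125, h(-2.25) = 24.171875, h(-1.75) = 17.703125, h(-1.5) = 14.375.
Sum = Σ Δx_i · h(x_i).
Sum = 32.7109375.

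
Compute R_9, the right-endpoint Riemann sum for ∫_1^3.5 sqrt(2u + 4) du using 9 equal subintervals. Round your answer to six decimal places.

7.381727

Δu = (3.5 − 1)/9 = 5/18.
Right endpoints: 23/18, 14/9, 11/6, 19/9, 43/18, 8/3, 53/18, 29/9, 3.5.
f(23/18) ≈ 2.560382, f(14/9) ≈ 2.666667, f(11/6) ≈ 2.768875, f(19/9) ≈ 2.867442, f(43/18) ≈ 2.962731, f(8/3) ≈ 3.055050, f(53/18) ≈ 3.144660, f(29/9) ≈ 3.231787, f(3.5) ≈ 3.316625.
Sum = Δu · [f(23/18) + f(14/9) + f(11/6) + ...].
Sum ≈ 7.381727.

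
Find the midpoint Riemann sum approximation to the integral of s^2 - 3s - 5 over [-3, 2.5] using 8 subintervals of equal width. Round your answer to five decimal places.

-9.38330

Δs = (2.5 − (-3))/8 = 0.6875.
Midpoints: -2.65625, -1.96875, -1.28125, -0.59375, 0.09375, 0.78125, 1.46875, 2.15625.
f(-2.65625) = 10265/1024, f(-1.96875) = 4897/1024, f(-1.28125) = 497/1024, f(-0.59375) = -2935/1024, f(0.09375) = -5399/1024, f(0.78125) = -6895/1024, f(1.46875) = -7423/1024, f(2.15625) = -6983/1024.
Sum = Δs · [f(-2.65625) + f(-1.96875) + f(-1.28125) + ...].
Sum ≈ -9.38330.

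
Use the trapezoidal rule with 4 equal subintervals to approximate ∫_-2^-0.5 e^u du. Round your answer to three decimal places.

0.477

Δu = (-0.5 − (-2))/4 = 0.375.
f(-2) ≈ 0.135, f(-1.625) ≈ 0.197, f(-1.25) ≈ 0.287, f(-0.875) ≈ 0.417, f(-0.5) ≈ 0.607.
T_4 = (Δu/2)·[f(u_0) + 2f(u_1) + 2f(u_2) + 2f(u_3) + f(u_4)].
Sum ≈ 0.477.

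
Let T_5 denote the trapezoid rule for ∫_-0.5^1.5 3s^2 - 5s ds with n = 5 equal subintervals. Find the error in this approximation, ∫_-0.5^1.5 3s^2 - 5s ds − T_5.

Exact integral: ∫_-0.5^1.5 f(s) ds = -1.5.
T_5 = -1.34.
Error = -1.5 − (-1.34) = -0.16.

-0.16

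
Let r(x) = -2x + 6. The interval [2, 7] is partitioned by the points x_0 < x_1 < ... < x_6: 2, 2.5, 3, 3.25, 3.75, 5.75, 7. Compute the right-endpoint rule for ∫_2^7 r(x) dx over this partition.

Subinterval widths: 0.5, 0.5, 0.25, 0.5, 2, 1.25.
Right endpoints: 2.5, 3, 3.25, 3.75, 5.75, 7.
r(2.5) = 1, r(3) = 0, r(3.25) = -0.5, r(3.75) = -1.5, r(5.75) = -5.5, r(7) = -8.
Sum = Σ Δx_i · r(x_i).
Sum = -21.375.

-21.375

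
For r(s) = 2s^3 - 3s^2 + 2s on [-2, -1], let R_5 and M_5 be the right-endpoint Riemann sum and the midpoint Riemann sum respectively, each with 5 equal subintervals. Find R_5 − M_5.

2.38

R_5 = -15.08.
M_5 = -17.46.
R_5 − M_5 = 2.38.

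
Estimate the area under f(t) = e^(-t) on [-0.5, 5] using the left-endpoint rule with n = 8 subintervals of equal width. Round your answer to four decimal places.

2.2706

Δt = (5 − (-0.5))/8 = 0.6875.
Left endpoints: -0.5, 0.1875, 0.875, 1.5625, 2.25, 2.9375, 3.625, 4.3125.
f(-0.5) ≈ 1.6487, f(0.1875) ≈ 0.8290, f(0.875) ≈ 0.4169, f(1.5625) ≈ 0.2096, f(2.25) ≈ 0.1054, f(2.9375) ≈ 0.0530, f(3.625) ≈ 0.0266, f(4.3125) ≈ 0.0134.
Sum = Δt · [f(-0.5) + f(0.1875) + f(0.875) + ...].
Sum ≈ 2.2706.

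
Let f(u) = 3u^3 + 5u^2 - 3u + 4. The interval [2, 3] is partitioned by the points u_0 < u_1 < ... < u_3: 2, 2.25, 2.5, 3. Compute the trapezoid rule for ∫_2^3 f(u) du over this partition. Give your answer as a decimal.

77.66796875

Subinterval widths: 0.25, 0.25, 0.5.
f(2) = 42, f(2.25) = 56.734375, f(2.5) = 74.625, f(3) = 121.
On each subinterval the trapezoid contributes (Δu_i/2)·[f(u_{i-1}) + f(u_i)].
Sum = 77.66796875.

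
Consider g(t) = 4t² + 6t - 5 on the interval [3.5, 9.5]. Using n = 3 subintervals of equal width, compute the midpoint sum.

Δt = (9.5 − 3.5)/3 = 2.
Midpoints: 4.5, 6.5, 8.5.
g(4.5) = 103, g(6.5) = 203, g(8.5) = 335.
Sum = Δt · [g(4.5) + g(6.5) + g(8.5)].
Sum = 1282.

1282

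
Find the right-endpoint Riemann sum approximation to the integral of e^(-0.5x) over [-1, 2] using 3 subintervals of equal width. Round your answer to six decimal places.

Δx = (2 − (-1))/3 = 1.
Right endpoints: 0, 1, 2.
f(0) ≈ 1.000000, f(1) ≈ 0.606531, f(2) ≈ 0.367879.
Sum = Δx · [f(0) + f(1) + f(2)].
Sum ≈ 1.974410.

1.974410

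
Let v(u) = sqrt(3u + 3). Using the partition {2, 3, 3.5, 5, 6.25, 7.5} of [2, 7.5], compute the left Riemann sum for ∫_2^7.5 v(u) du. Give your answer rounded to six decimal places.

Subinterval widths: 1, 0.5, 1.5, 1.25, 1.25.
Left endpoints: 2, 3, 3.5, 5, 6.25.
v(2) ≈ 3.000000, v(3) ≈ 3.464102, v(3.5) ≈ 3.674235, v(5) ≈ 4.242641, v(6.25) ≈ 4.663690.
Sum = Σ Δu_i · v(u_i).
Sum ≈ 21.376315.

21.376315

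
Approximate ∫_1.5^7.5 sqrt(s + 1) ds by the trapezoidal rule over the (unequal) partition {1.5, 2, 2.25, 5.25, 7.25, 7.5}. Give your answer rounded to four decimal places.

13.8201

Subinterval widths: 0.5, 0.25, 3, 2, 0.25.
f(1.5) ≈ 1.5811, f(2) ≈ 1.7321, f(2.25) ≈ 1.8028, f(5.25) ≈ 2.5000, f(7.25) ≈ 2.8723, f(7.5) ≈ 2.9155.
On each subinterval the trapezoid contributes (Δs_i/2)·[f(s_{i-1}) + f(s_i)].
Sum ≈ 13.8201.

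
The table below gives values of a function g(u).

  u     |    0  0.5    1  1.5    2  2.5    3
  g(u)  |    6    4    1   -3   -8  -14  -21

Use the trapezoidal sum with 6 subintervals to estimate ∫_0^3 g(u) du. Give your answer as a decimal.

Δu = 0.5.
T_6 = (0.5/2)·[6 + 2·4 + 2·1 + 2·(-3) + 2·(-8) + 2·(-14) + (-21)] = -13.75.

-13.75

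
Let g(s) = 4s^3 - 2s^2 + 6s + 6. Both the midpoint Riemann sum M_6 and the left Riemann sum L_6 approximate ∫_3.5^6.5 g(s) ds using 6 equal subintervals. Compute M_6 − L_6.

210.375

M_6 = 1584.875.
L_6 = 1374.5.
M_6 − L_6 = 210.375.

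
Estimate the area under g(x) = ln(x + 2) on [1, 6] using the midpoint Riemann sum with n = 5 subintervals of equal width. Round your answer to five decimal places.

Δx = (6 − 1)/5 = 1.
Midpoints: 1.5, 2.5, 3.5, 4.5, 5.5.
g(1.5) ≈ 1.25276, g(2.5) ≈ 1.50408, g(3.5) ≈ 1.70475, g(4.5) ≈ 1.87180, g(5.5) ≈ 2.01490.
Sum = Δx · [g(1.5) + g(2.5) + g(3.5) + g(4.5) + g(5.5)].
Sum ≈ 8.34829.

8.34829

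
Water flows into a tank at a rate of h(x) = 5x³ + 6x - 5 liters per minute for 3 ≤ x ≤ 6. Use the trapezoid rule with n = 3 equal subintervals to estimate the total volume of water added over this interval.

1618.5

Δx = (6 − 3)/3 = 1.
h(3) = 148, h(4) = 339, h(5) = 650, h(6) = 1111.
T_3 = (Δx/2)·[h(x_0) + 2h(x_1) + 2h(x_2) + h(x_3)].
Sum = 1618.5.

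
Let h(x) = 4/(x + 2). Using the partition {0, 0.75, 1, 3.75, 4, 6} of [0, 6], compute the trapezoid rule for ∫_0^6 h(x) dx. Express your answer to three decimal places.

5.771

Subinterval widths: 0.75, 0.25, 2.75, 0.25, 2.
h(0) = 2, h(0.75) = 16/11, h(1) = 4/3, h(3.75) = 16/23, h(4) = 2/3, h(6) = 0.5.
On each subinterval the trapezoid contributes (Δx_i/2)·[h(x_{i-1}) + h(x_i)].
Sum ≈ 5.771.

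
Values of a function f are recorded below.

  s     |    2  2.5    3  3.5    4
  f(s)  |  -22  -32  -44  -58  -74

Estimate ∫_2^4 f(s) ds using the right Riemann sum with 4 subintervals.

-104

Δs = 0.5.
Sum = 0.5·[(-32) + (-44) + (-58) + (-74)] = -104.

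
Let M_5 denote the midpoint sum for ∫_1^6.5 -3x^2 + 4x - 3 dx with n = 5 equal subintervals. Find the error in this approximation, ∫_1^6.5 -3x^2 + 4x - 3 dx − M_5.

-1.66375

Exact integral: ∫_1^6.5 f(x) dx = -207.625.
M_5 = -205.96125.
Error = -207.625 − (-205.96125) = -1.66375.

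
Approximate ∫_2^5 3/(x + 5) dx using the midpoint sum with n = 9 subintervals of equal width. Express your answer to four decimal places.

1.0699

Δx = (5 − 2)/9 = 1/3.
Midpoints: 13/6, 2.5, 17/6, 19/6, 3.5, 23/6, 25/6, 4.5, 29/6.
f(13/6) = 18/43, f(2.5) = 0.4, f(17/6) = 18/47, f(19/6) = 18/49, f(3.5) = 6/17, f(23/6) = 18/53, f(25/6) = 18/55, f(4.5) = 6/19, f(29/6) = 18/59.
Sum = Δx · [f(13/6) + f(2.5) + f(17/6) + ...].
Sum ≈ 1.0699.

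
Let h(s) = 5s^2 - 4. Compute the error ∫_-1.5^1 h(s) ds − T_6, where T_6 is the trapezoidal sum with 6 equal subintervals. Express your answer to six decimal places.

Exact integral: ∫_-1.5^1 h(s) ds ≈ -2.70833333.
T_6 ≈ -2.34664352.
Error ≈ -2.70833333 − (-2.34664352) ≈ -0.361690.

-0.361690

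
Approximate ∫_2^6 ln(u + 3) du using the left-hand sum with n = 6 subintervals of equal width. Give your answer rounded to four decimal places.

Δu = (6 − 2)/6 = 2/3.
Left endpoints: 2, 8/3, 10/3, 4, 14/3, 16/3.
f(2) ≈ 1.6094, f(8/3) ≈ 1.7346, f(10/3) ≈ 1.8458, f(4) ≈ 1.9459, f(14/3) ≈ 2.0369, f(16/3) ≈ 2.1203.
Sum = Δu · [f(2) + f(8/3) + f(10/3) + ...].
Sum ≈ 7.5286.

7.5286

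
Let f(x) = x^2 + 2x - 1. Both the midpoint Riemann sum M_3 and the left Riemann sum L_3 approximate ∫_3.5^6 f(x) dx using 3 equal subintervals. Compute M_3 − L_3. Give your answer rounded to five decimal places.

M_3 ≈ 78.8136574.
L_3 ≈ 67.2685185.
M_3 − L_3 ≈ 11.54514.

11.54514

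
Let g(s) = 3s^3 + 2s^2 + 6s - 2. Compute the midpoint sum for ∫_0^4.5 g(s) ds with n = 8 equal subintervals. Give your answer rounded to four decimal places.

417.4069

Δs = (4.5 − 0)/8 = 0.5625.
Midpoints: 0.28125, 0.84375, 1.40625, 1.96875, 2.53125, 3.09375, 3.65625, 4.21875.
g(0.28125) = -2869/32768, g(0.84375) = 206057/32768, g(1.40625) = 613919/32768, g(1.96875) = 1325693/32768, g(2.53125) = 2446355/32768, g(3.09375) = 4080881/32768, g(3.65625) = 6334247/32768, g(4.21875) = 9311429/32768.
Sum = Δs · [g(0.28125) + g(0.84375) + g(1.40625) + ...].
Sum ≈ 417.4069.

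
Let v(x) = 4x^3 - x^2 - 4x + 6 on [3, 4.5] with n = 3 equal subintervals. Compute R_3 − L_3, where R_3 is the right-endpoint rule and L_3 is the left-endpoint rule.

119.625

R_3 = 356.75.
L_3 = 237.125.
R_3 − L_3 = 119.625.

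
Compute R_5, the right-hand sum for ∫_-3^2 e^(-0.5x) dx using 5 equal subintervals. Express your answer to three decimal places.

6.341

Δx = (2 − (-3))/5 = 1.
Right endpoints: -2, -1, 0, 1, 2.
f(-2) ≈ 2.718, f(-1) ≈ 1.649, f(0) ≈ 1.000, f(1) ≈ 0.607, f(2) ≈ 0.368.
Sum = Δx · [f(-2) + f(-1) + f(0) + f(1) + f(2)].
Sum ≈ 6.341.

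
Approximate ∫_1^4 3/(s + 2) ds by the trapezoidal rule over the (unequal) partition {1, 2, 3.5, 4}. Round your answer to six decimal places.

2.107955

Subinterval widths: 1, 1.5, 0.5.
f(1) = 1, f(2) = 0.75, f(3.5) = 6/11, f(4) = 0.5.
On each subinterval the trapezoid contributes (Δs_i/2)·[f(s_{i-1}) + f(s_i)].
Sum ≈ 2.107955.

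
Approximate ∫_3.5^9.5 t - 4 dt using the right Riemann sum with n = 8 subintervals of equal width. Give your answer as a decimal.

17.25

Δt = (9.5 − 3.5)/8 = 0.75.
Right endpoints: 4.25, 5, 5.75, 6.5, 7.25, 8, 8.75, 9.5.
f(4.25) = 0.25, f(5) = 1, f(5.75) = 1.75, f(6.5) = 2.5, f(7.25) = 3.25, f(8) = 4, f(8.75) = 4.75, f(9.5) = 5.5.
Sum = Δt · [f(4.25) + f(5) + f(5.75) + ...].
Sum = 17.25.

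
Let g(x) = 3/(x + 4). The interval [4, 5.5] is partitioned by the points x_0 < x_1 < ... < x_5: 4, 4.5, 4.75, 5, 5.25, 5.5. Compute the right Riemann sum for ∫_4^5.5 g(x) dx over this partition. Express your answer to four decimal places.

0.5055

Subinterval widths: 0.5, 0.25, 0.25, 0.25, 0.25.
Right endpoints: 4.5, 4.75, 5, 5.25, 5.5.
g(4.5) = 6/17, g(4.75) = 12/35, g(5) = 1/3, g(5.25) = 12/37, g(5.5) = 6/19.
Sum = Σ Δx_i · g(x_i).
Sum ≈ 0.5055.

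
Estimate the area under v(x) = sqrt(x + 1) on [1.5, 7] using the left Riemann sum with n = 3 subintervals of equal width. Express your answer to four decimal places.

11.2678

Δx = (7 − 1.5)/3 = 11/6.
Left endpoints: 1.5, 10/3, 31/6.
v(1.5) ≈ 1.5811, v(10/3) ≈ 2.0817, v(31/6) ≈ 2.4833.
Sum = Δx · [v(1.5) + v(10/3) + v(31/6)].
Sum ≈ 11.2678.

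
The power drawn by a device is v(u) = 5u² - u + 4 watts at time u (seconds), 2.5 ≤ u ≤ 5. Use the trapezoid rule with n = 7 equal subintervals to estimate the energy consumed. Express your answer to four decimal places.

183.1824

Δu = (5 − 2.5)/7 = 5/14.
v(2.5) = 32.75, v(20/7) = 2056/49, v(45/14) = 10279/196, v(25/7) = 3146/49, v(55/14) = 15139/196, v(30/7) = 4486/49, v(65/14) = 20999/196, v(5) = 124.
T_7 = (Δu/2)·[v(u_0) + 2v(u_1) + ... + 2v(u_{6}) + v(u_7)].
Sum ≈ 183.1824.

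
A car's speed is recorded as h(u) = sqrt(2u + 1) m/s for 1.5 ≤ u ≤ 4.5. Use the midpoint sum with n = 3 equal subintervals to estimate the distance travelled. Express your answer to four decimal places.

Δu = (4.5 − 1.5)/3 = 1.
Midpoints: 2, 3, 4.
h(2) ≈ 2.2361, h(3) ≈ 2.6458, h(4) ≈ 3.0000.
Sum = Δu · [h(2) + h(3) + h(4)].
Sum ≈ 7.8818.

7.8818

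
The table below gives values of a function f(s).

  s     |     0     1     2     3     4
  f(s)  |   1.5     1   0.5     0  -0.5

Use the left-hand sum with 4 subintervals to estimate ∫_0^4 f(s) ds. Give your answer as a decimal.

3

Δs = 1.
Sum = 1·[1.5 + 1 + 0.5 + 0] = 3.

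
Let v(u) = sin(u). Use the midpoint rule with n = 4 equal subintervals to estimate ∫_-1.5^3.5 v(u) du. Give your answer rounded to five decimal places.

Δu = (3.5 − (-1.5))/4 = 1.25.
Midpoints: -0.875, 0.375, 1.625, 2.875.
v(-0.875) ≈ -0.76754, v(0.375) ≈ 0.36627, v(1.625) ≈ 0.99853, v(2.875) ≈ 0.26345.
Sum = Δu · [v(-0.875) + v(0.375) + v(1.625) + v(2.875)].
Sum ≈ 1.07588.

1.07588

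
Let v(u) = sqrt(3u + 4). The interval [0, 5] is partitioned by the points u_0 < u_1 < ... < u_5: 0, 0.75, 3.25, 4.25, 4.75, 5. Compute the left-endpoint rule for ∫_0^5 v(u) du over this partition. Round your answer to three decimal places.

Subinterval widths: 0.75, 2.5, 1, 0.5, 0.25.
Left endpoints: 0, 0.75, 3.25, 4.25, 4.75.
v(0) ≈ 2.000, v(0.75) ≈ 2.500, v(3.25) ≈ 3.708, v(4.25) ≈ 4.093, v(4.75) ≈ 4.272.
Sum = Σ Δu_i · v(u_i).
Sum ≈ 14.572.

14.572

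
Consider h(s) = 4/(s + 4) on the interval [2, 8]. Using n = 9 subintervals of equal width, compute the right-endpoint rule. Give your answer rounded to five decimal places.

2.66456

Δs = (8 − 2)/9 = 2/3.
Right endpoints: 8/3, 10/3, 4, 14/3, 16/3, 6, 20/3, 22/3, 8.
h(8/3) = 0.6, h(10/3) = 6/11, h(4) = 0.5, h(14/3) = 6/13, h(16/3) = 3/7, h(6) = 0.4, h(20/3) = 0.375, h(22/3) = 6/17, h(8) = 1/3.
Sum = Δs · [h(8/3) + h(10/3) + h(4) + ...].
Sum ≈ 2.66456.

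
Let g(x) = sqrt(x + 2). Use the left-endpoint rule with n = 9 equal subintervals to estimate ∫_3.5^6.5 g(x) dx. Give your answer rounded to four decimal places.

7.8265

Δx = (6.5 − 3.5)/9 = 1/3.
Left endpoints: 3.5, 23/6, 25/6, 4.5, 29/6, 31/6, 5.5, 35/6, 37/6.
g(3.5) ≈ 2.3452, g(23/6) ≈ 2.4152, g(25/6) ≈ 2.4833, g(4.5) ≈ 2.5495, g(29/6) ≈ 2.6141, g(31/6) ≈ 2.6771, g(5.5) ≈ 2.7386, g(35/6) ≈ 2.7988, g(37/6) ≈ 2.8577.
Sum = Δx · [g(3.5) + g(23/6) + g(25/6) + ...].
Sum ≈ 7.8265.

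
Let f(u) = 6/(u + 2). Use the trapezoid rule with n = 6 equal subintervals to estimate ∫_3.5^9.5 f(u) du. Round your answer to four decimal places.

Δu = (9.5 − 3.5)/6 = 1.
f(3.5) = 12/11, f(4.5) = 12/13, f(5.5) = 0.8, f(6.5) = 12/17, f(7.5) = 12/19, f(8.5) = 4/7, f(9.5) = 12/23.
T_6 = (Δu/2)·[f(u_0) + 2f(u_1) + ... + 2f(u_{5}) + f(u_6)].
Sum ≈ 4.4383.

4.4383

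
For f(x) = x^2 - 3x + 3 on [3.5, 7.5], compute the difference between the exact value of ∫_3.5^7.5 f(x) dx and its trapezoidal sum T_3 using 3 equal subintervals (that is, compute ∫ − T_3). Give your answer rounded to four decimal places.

Exact integral: ∫_3.5^7.5 f(x) dx ≈ 72.333333.
T_3 ≈ 73.518519.
Error ≈ 72.333333 − 73.518519 ≈ -1.1852.

-1.1852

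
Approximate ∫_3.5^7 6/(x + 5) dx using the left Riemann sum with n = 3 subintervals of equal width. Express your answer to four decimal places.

2.1938

Δx = (7 − 3.5)/3 = 7/6.
Left endpoints: 3.5, 14/3, 35/6.
f(3.5) = 12/17, f(14/3) = 18/29, f(35/6) = 36/65.
Sum = Δx · [f(3.5) + f(14/3) + f(35/6)].
Sum ≈ 2.1938.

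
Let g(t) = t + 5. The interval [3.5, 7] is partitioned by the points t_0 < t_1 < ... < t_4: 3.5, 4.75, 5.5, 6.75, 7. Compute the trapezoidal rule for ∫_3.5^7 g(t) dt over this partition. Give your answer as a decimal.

Subinterval widths: 1.25, 0.75, 1.25, 0.25.
g(3.5) = 8.5, g(4.75) = 9.75, g(5.5) = 10.5, g(6.75) = 11.75, g(7) = 12.
On each subinterval the trapezoid contributes (Δt_i/2)·[g(t_{i-1}) + g(t_i)].
Sum = 35.875.

35.875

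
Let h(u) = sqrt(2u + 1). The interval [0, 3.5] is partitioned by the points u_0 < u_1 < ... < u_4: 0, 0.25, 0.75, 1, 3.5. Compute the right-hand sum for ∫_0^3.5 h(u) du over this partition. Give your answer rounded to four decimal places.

8.6008

Subinterval widths: 0.25, 0.5, 0.25, 2.5.
Right endpoints: 0.25, 0.75, 1, 3.5.
h(0.25) ≈ 1.2247, h(0.75) ≈ 1.5811, h(1) ≈ 1.7321, h(3.5) ≈ 2.8284.
Sum = Σ Δu_i · h(u_i).
Sum ≈ 8.6008.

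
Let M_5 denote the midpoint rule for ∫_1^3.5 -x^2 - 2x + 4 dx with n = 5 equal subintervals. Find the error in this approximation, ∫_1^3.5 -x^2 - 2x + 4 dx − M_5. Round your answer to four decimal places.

-0.0521

Exact integral: ∫_1^3.5 f(x) dx ≈ -15.208333.
M_5 = -15.15625.
Error ≈ -15.208333 − (-15.15625) ≈ -0.0521.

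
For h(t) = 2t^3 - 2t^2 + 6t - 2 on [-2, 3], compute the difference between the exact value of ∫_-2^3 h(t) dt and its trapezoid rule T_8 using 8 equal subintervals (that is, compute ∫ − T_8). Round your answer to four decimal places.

Exact integral: ∫_-2^3 h(t) dt ≈ 14.166667.
T_8 = 14.4921875.
Error ≈ 14.166667 − 14.4921875 ≈ -0.3255.

-0.3255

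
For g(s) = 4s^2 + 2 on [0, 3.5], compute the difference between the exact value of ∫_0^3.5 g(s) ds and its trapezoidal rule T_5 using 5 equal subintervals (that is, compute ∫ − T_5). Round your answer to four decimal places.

Exact integral: ∫_0^3.5 g(s) ds ≈ 64.166667.
T_5 = 65.31.
Error ≈ 64.166667 − 65.31 ≈ -1.1433.

-1.1433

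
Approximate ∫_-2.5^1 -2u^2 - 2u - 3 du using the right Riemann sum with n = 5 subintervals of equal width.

-15.68

Δu = (1 − (-2.5))/5 = 0.7.
Right endpoints: -1.8, -1.1, -0.4, 0.3, 1.
f(-1.8) = -5.88, f(-1.1) = -3.22, f(-0.4) = -2.52, f(0.3) = -3.78, f(1) = -7.
Sum = Δu · [f(-1.8) + f(-1.1) + f(-0.4) + f(0.3) + f(1)].
Sum = -15.68.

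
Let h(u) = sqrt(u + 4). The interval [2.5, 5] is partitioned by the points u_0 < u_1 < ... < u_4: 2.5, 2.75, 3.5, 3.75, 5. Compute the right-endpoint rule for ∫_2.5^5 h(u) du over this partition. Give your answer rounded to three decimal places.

Subinterval widths: 0.25, 0.75, 0.25, 1.25.
Right endpoints: 2.75, 3.5, 3.75, 5.
h(2.75) ≈ 2.598, h(3.5) ≈ 2.739, h(3.75) ≈ 2.784, h(5) ≈ 3.000.
Sum = Σ Δu_i · h(u_i).
Sum ≈ 7.149.

7.149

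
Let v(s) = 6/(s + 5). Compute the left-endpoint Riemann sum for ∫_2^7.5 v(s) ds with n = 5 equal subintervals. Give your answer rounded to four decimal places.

Δs = (7.5 − 2)/5 = 1.1.
Left endpoints: 2, 3.1, 4.2, 5.3, 6.4.
v(2) = 6/7, v(3.1) = 20/27, v(4.2) = 15/23, v(5.3) = 60/103, v(6.4) = 10/19.
Sum = Δs · [v(2) + v(3.1) + v(4.2) + v(5.3) + v(6.4)].
Sum ≈ 3.6948.

3.6948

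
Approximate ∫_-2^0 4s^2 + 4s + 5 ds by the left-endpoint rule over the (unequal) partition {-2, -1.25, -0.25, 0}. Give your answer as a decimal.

17.0625

Subinterval widths: 0.75, 1, 0.25.
Left endpoints: -2, -1.25, -0.25.
f(-2) = 13, f(-1.25) = 6.25, f(-0.25) = 4.25.
Sum = Σ Δs_i · f(s_i).
Sum = 17.0625.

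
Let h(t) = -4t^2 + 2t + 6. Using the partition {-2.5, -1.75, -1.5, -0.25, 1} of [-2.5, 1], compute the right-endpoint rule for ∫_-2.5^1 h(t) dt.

Subinterval widths: 0.75, 0.25, 1.25, 1.25.
Right endpoints: -1.75, -1.5, -0.25, 1.
h(-1.75) = -9.75, h(-1.5) = -6, h(-0.25) = 5.25, h(1) = 4.
Sum = Σ Δt_i · h(t_i).
Sum = 2.75.

2.75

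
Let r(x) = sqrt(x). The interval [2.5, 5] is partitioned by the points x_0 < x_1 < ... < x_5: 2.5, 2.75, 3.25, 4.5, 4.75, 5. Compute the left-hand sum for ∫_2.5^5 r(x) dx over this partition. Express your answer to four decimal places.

4.5531

Subinterval widths: 0.25, 0.5, 1.25, 0.25, 0.25.
Left endpoints: 2.5, 2.75, 3.25, 4.5, 4.75.
r(2.5) ≈ 1.5811, r(2.75) ≈ 1.6583, r(3.25) ≈ 1.8028, r(4.5) ≈ 2.1213, r(4.75) ≈ 2.1794.
Sum = Σ Δx_i · r(x_i).
Sum ≈ 4.5531.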